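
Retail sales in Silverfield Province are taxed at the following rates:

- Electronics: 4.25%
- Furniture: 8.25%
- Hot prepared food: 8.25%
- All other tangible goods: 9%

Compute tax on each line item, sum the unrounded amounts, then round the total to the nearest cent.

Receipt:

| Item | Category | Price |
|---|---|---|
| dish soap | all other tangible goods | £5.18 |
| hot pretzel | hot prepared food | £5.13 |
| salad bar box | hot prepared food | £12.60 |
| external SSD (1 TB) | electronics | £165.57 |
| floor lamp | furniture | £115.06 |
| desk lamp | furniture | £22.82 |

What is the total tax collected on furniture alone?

Floor lamp £115.06: furniture → 8.25% → £9.49245
Desk lamp £22.82: furniture → 8.25% → £1.88265
Tax on furniture: unrounded sum = £11.3751 → £11.38

£11.38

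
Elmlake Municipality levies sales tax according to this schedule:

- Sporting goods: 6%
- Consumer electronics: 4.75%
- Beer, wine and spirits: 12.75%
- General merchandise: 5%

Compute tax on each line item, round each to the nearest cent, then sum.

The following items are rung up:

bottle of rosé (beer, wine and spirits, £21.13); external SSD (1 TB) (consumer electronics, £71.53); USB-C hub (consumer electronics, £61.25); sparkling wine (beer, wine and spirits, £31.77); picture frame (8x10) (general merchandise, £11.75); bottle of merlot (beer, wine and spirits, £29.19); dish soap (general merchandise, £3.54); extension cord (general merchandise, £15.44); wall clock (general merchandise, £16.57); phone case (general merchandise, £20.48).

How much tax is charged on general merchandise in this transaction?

£3.39

Picture frame (8x10) £11.75: general merchandise → 5% → £0.59
Dish soap £3.54: general merchandise → 5% → £0.18
Extension cord £15.44: general merchandise → 5% → £0.77
Wall clock £16.57: general merchandise → 5% → £0.83
Phone case £20.48: general merchandise → 5% → £1.02
Tax on general merchandise = £0.59 + £0.18 + £0.77 + £0.83 + £1.02 = £3.39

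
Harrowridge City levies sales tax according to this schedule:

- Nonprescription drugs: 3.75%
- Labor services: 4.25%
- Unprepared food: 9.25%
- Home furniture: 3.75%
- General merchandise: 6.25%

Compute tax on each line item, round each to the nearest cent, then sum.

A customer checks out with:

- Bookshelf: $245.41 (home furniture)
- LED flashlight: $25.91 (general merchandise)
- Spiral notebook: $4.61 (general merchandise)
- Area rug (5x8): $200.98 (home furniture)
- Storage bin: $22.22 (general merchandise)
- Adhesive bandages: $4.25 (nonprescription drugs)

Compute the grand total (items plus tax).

Bookshelf $245.41: home furniture → 3.75% → $9.20
LED flashlight $25.91: general merchandise → 6.25% → $1.62
Spiral notebook $4.61: general merchandise → 6.25% → $0.29
Area rug (5x8) $200.98: home furniture → 3.75% → $7.54
Storage bin $22.22: general merchandise → 6.25% → $1.39
Adhesive bandages $4.25: nonprescription drugs → 3.75% → $0.16
Subtotal = $503.38; tax = $20.20; total due = $523.58

$523.58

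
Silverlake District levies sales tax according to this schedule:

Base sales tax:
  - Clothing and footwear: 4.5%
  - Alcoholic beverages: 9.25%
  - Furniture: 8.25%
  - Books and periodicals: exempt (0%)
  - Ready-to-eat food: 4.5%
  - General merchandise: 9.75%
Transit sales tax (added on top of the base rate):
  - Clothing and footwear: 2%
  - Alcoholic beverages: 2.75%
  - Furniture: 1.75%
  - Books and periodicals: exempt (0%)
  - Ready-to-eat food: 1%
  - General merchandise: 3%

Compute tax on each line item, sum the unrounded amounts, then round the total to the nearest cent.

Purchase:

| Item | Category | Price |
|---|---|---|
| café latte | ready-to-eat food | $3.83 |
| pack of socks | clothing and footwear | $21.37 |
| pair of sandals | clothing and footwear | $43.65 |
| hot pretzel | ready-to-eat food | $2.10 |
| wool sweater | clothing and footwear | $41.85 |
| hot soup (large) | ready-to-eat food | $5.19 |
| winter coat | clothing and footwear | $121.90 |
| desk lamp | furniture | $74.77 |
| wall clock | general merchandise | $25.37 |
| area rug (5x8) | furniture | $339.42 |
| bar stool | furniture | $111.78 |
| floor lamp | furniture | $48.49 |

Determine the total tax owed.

Café latte $3.83: ready-to-eat food → 4.5% + 1% transit = 5.5% → $0.21065
Pack of socks $21.37: clothing and footwear → 4.5% + 2% transit = 6.5% → $1.38905
Pair of sandals $43.65: clothing and footwear → 4.5% + 2% transit = 6.5% → $2.83725
Hot pretzel $2.10: ready-to-eat food → 4.5% + 1% transit = 5.5% → $0.1155
Wool sweater $41.85: clothing and footwear → 4.5% + 2% transit = 6.5% → $2.72025
Hot soup (large) $5.19: ready-to-eat food → 4.5% + 1% transit = 5.5% → $0.28545
Winter coat $121.90: clothing and footwear → 4.5% + 2% transit = 6.5% → $7.9235
Desk lamp $74.77: furniture → 8.25% + 1.75% transit = 10% → $7.477
Wall clock $25.37: general merchandise → 9.75% + 3% transit = 12.75% → $3.234675
Area rug (5x8) $339.42: furniture → 8.25% + 1.75% transit = 10% → $33.942
Bar stool $111.78: furniture → 8.25% + 1.75% transit = 10% → $11.178
Floor lamp $48.49: furniture → 8.25% + 1.75% transit = 10% → $4.849
Unrounded tax sum = $76.162325 → $76.16

$76.16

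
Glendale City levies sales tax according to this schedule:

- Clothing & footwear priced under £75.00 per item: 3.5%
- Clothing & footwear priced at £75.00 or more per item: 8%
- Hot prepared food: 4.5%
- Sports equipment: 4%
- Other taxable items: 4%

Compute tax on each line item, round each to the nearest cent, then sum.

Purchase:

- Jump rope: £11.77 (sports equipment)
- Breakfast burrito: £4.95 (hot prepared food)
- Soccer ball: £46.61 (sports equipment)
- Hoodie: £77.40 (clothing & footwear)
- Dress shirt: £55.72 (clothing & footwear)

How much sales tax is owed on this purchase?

Jump rope £11.77: sports equipment → 4% → £0.47
Breakfast burrito £4.95: hot prepared food → 4.5% → £0.22
Soccer ball £46.61: sports equipment → 4% → £1.86
Hoodie £77.40: clothing & footwear, £75.00 or more → 8% → £6.19
Dress shirt £55.72: clothing & footwear, under £75.00 → 3.5% → £1.95
Total tax = £0.47 + £0.22 + £1.86 + £6.19 + £1.95 = £10.69

£10.69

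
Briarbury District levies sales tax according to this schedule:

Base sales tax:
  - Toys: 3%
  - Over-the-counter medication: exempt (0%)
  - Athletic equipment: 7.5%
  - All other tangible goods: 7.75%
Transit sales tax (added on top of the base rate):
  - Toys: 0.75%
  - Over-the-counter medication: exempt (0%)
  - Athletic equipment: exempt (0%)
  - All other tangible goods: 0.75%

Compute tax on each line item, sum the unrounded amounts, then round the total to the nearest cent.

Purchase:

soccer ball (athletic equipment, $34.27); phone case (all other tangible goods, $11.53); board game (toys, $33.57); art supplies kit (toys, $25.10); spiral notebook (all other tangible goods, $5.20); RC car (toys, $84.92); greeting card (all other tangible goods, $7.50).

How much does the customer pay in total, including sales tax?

Soccer ball $34.27: athletic equipment → 7.5% + 0% transit = 7.5% → $2.57025
Phone case $11.53: all other tangible goods → 7.75% + 0.75% transit = 8.5% → $0.98005
Board game $33.57: toys → 3% + 0.75% transit = 3.75% → $1.258875
Art supplies kit $25.10: toys → 3% + 0.75% transit = 3.75% → $0.94125
Spiral notebook $5.20: all other tangible goods → 7.75% + 0.75% transit = 8.5% → $0.442
RC car $84.92: toys → 3% + 0.75% transit = 3.75% → $3.1845
Greeting card $7.50: all other tangible goods → 7.75% + 0.75% transit = 8.5% → $0.6375
Subtotal = $202.09; unrounded tax = $10.014425 → $10.01; total due = $212.10

$212.10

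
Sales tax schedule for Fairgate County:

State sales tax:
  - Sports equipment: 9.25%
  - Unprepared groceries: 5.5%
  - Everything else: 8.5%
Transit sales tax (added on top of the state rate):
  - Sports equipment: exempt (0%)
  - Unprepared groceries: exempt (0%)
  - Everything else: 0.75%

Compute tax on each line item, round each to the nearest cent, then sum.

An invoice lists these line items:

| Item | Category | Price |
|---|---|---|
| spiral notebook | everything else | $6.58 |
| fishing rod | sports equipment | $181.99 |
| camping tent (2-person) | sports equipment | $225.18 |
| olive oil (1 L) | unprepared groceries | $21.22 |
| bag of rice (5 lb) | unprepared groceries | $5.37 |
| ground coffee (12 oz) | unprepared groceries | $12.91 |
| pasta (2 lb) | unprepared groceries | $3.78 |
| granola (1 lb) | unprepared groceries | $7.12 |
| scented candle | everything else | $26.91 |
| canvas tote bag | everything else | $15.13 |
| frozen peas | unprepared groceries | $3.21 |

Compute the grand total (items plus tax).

Spiral notebook $6.58: everything else → 8.5% + 0.75% transit = 9.25% → $0.61
Fishing rod $181.99: sports equipment → 9.25% + 0% transit = 9.25% → $16.83
Camping tent (2-person) $225.18: sports equipment → 9.25% + 0% transit = 9.25% → $20.83
Olive oil (1 L) $21.22: unprepared groceries → 5.5% + 0% transit = 5.5% → $1.17
Bag of rice (5 lb) $5.37: unprepared groceries → 5.5% + 0% transit = 5.5% → $0.30
Ground coffee (12 oz) $12.91: unprepared groceries → 5.5% + 0% transit = 5.5% → $0.71
Pasta (2 lb) $3.78: unprepared groceries → 5.5% + 0% transit = 5.5% → $0.21
Granola (1 lb) $7.12: unprepared groceries → 5.5% + 0% transit = 5.5% → $0.39
Scented candle $26.91: everything else → 8.5% + 0.75% transit = 9.25% → $2.49
Canvas tote bag $15.13: everything else → 8.5% + 0.75% transit = 9.25% → $1.40
Frozen peas $3.21: unprepared groceries → 5.5% + 0% transit = 5.5% → $0.18
Subtotal = $509.40; tax = $45.12; total due = $554.52

$554.52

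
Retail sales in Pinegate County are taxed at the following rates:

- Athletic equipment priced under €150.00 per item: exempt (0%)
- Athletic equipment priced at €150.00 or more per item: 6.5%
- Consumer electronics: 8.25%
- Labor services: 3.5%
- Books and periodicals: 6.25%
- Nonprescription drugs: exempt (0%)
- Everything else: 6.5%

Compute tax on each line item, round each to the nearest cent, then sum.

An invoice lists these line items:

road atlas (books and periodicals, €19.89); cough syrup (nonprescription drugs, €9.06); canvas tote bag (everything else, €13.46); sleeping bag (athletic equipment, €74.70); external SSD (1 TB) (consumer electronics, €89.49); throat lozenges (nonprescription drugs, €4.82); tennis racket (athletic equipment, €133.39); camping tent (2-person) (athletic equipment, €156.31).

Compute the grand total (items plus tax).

Road atlas €19.89: books and periodicals → 6.25% → €1.24
Cough syrup €9.06: nonprescription drugs → 0% → €0.00
Canvas tote bag €13.46: everything else → 6.5% → €0.87
Sleeping bag €74.70: athletic equipment, under €150.00 → 0% → €0.00
External SSD (1 TB) €89.49: consumer electronics → 8.25% → €7.38
Throat lozenges €4.82: nonprescription drugs → 0% → €0.00
Tennis racket €133.39: athletic equipment, under €150.00 → 0% → €0.00
Camping tent (2-person) €156.31: athletic equipment, €150.00 or more → 6.5% → €10.16
Subtotal = €501.12; tax = €19.65; total due = €520.77

€520.77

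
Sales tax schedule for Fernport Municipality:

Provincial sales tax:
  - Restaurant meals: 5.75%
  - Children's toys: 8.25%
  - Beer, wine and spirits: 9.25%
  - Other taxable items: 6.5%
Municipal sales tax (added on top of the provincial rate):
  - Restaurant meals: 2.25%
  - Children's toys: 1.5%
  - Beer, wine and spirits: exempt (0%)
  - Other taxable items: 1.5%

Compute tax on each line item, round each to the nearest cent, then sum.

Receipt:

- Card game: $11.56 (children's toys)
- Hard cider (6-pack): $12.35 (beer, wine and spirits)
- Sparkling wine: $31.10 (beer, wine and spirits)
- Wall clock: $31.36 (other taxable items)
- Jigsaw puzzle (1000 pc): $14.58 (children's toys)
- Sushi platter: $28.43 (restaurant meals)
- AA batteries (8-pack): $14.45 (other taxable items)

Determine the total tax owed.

Card game $11.56: children's toys → 8.25% + 1.5% municipal = 9.75% → $1.13
Hard cider (6-pack) $12.35: beer, wine and spirits → 9.25% + 0% municipal = 9.25% → $1.14
Sparkling wine $31.10: beer, wine and spirits → 9.25% + 0% municipal = 9.25% → $2.88
Wall clock $31.36: other taxable items → 6.5% + 1.5% municipal = 8% → $2.51
Jigsaw puzzle (1000 pc) $14.58: children's toys → 8.25% + 1.5% municipal = 9.75% → $1.42
Sushi platter $28.43: restaurant meals → 5.75% + 2.25% municipal = 8% → $2.27
AA batteries (8-pack) $14.45: other taxable items → 6.5% + 1.5% municipal = 8% → $1.16
Total tax = $1.13 + $1.14 + $2.88 + $2.51 + $1.42 + $2.27 + $1.16 = $12.51

$12.51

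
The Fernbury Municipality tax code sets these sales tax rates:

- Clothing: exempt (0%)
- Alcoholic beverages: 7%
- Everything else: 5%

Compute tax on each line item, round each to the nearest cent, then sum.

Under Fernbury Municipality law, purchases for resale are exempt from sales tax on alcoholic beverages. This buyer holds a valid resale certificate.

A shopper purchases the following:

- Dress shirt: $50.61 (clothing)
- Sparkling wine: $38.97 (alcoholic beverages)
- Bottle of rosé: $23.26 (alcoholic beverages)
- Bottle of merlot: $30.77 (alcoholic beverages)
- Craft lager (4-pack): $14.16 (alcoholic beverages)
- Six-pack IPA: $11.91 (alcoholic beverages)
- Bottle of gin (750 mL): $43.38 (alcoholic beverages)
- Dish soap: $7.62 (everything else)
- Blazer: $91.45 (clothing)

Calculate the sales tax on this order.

$0.38

Dress shirt $50.61: clothing → 0% → $0.00
Sparkling wine $38.97: alcoholic beverages, buyer-exempt → 0% → $0.00
Bottle of rosé $23.26: alcoholic beverages, buyer-exempt → 0% → $0.00
Bottle of merlot $30.77: alcoholic beverages, buyer-exempt → 0% → $0.00
Craft lager (4-pack) $14.16: alcoholic beverages, buyer-exempt → 0% → $0.00
Six-pack IPA $11.91: alcoholic beverages, buyer-exempt → 0% → $0.00
Bottle of gin (750 mL) $43.38: alcoholic beverages, buyer-exempt → 0% → $0.00
Dish soap $7.62: everything else → 5% → $0.38
Blazer $91.45: clothing → 0% → $0.00
Total tax = $0.38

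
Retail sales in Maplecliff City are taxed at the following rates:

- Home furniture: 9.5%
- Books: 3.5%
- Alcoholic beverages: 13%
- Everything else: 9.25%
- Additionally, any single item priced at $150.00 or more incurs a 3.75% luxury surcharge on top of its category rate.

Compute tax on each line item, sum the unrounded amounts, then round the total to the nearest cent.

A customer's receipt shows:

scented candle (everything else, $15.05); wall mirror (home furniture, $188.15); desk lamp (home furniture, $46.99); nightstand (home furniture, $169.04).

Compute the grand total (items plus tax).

Scented candle $15.05: everything else → 9.25% → $1.392125
Wall mirror $188.15: home furniture → 9.5% + 3.75% surcharge = 13.25% → $24.929875
Desk lamp $46.99: home furniture → 9.5% → $4.46405
Nightstand $169.04: home furniture → 9.5% + 3.75% surcharge = 13.25% → $22.3978
Subtotal = $419.23; unrounded tax = $53.18385 → $53.18; total due = $472.41

$472.41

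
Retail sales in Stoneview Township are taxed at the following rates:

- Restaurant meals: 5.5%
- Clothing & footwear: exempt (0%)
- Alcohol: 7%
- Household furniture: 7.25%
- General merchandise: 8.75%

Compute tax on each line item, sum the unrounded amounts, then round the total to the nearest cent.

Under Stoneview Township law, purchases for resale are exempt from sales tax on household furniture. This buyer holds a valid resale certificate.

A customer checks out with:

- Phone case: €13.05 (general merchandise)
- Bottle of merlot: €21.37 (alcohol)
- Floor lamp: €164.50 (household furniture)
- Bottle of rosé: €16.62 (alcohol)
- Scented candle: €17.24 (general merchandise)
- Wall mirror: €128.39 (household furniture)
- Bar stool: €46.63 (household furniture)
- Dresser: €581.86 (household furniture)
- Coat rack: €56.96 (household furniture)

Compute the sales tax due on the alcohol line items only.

Bottle of merlot €21.37: alcohol → 7% → €1.4959
Bottle of rosé €16.62: alcohol → 7% → €1.1634
Tax on alcohol: unrounded sum = €2.6593 → €2.66

€2.66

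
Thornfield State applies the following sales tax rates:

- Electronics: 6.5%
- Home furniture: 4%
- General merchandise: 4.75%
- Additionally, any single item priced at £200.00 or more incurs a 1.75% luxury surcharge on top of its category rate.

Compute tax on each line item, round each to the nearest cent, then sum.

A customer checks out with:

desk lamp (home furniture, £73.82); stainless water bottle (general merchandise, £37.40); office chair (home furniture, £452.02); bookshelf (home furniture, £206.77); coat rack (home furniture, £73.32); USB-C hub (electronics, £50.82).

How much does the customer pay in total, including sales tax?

£942.99

Desk lamp £73.82: home furniture → 4% → £2.95
Stainless water bottle £37.40: general merchandise → 4.75% → £1.78
Office chair £452.02: home furniture → 4% + 1.75% surcharge = 5.75% → £25.99
Bookshelf £206.77: home furniture → 4% + 1.75% surcharge = 5.75% → £11.89
Coat rack £73.32: home furniture → 4% → £2.93
USB-C hub £50.82: electronics → 6.5% → £3.30
Subtotal = £894.15; tax = £48.84; total due = £942.99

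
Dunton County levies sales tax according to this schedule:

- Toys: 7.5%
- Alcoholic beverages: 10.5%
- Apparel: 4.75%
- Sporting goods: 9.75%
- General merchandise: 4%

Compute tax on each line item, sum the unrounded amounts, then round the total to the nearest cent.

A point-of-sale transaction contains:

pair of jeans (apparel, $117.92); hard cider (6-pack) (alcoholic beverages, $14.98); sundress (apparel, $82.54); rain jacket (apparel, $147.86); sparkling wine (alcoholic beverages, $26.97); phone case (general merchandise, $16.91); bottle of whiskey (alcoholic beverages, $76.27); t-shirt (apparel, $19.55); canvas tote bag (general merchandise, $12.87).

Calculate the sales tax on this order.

Pair of jeans $117.92: apparel → 4.75% → $5.6012
Hard cider (6-pack) $14.98: alcoholic beverages → 10.5% → $1.5729
Sundress $82.54: apparel → 4.75% → $3.92065
Rain jacket $147.86: apparel → 4.75% → $7.02335
Sparkling wine $26.97: alcoholic beverages → 10.5% → $2.83185
Phone case $16.91: general merchandise → 4% → $0.6764
Bottle of whiskey $76.27: alcoholic beverages → 10.5% → $8.00835
T-shirt $19.55: apparel → 4.75% → $0.928625
Canvas tote bag $12.87: general merchandise → 4% → $0.5148
Unrounded tax sum = $31.078125 → $31.08

$31.08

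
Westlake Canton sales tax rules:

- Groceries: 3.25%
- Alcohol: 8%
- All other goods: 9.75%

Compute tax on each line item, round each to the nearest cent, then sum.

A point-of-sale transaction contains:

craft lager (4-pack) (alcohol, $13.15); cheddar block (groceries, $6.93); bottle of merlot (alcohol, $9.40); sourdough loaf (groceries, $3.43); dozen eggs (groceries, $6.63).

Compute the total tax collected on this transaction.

Craft lager (4-pack) $13.15: alcohol → 8% → $1.05
Cheddar block $6.93: groceries → 3.25% → $0.23
Bottle of merlot $9.40: alcohol → 8% → $0.75
Sourdough loaf $3.43: groceries → 3.25% → $0.11
Dozen eggs $6.63: groceries → 3.25% → $0.22
Total tax = $1.05 + $0.23 + $0.75 + $0.11 + $0.22 = $2.36

$2.36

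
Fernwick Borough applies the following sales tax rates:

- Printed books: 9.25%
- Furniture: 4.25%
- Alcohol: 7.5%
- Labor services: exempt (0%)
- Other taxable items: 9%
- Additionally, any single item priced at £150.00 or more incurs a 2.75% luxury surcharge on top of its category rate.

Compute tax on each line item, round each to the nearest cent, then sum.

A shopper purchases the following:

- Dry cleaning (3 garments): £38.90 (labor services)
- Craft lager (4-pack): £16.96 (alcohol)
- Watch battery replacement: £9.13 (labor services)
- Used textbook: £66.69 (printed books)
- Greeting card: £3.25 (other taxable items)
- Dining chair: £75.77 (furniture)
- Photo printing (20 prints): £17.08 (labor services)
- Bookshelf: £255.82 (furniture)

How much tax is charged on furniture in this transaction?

£21.13

Dining chair £75.77: furniture → 4.25% → £3.22
Bookshelf £255.82: furniture → 4.25% + 2.75% surcharge = 7% → £17.91
Tax on furniture = £3.22 + £17.91 = £21.13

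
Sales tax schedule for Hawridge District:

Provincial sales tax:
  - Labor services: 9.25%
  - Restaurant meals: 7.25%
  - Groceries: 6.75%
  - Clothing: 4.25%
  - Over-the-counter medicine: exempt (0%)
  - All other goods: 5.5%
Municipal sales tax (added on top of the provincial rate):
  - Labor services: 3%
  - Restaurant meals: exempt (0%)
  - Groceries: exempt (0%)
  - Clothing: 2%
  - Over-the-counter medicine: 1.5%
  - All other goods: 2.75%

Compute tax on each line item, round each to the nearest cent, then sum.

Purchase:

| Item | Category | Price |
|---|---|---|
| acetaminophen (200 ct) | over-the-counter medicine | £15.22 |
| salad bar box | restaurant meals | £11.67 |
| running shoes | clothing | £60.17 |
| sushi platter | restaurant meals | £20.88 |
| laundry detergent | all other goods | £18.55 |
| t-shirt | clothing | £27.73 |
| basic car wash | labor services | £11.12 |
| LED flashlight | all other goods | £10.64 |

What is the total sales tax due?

£11.85

Acetaminophen (200 ct) £15.22: over-the-counter medicine → 0% + 1.5% municipal = 1.5% → £0.23
Salad bar box £11.67: restaurant meals → 7.25% + 0% municipal = 7.25% → £0.85
Running shoes £60.17: clothing → 4.25% + 2% municipal = 6.25% → £3.76
Sushi platter £20.88: restaurant meals → 7.25% + 0% municipal = 7.25% → £1.51
Laundry detergent £18.55: all other goods → 5.5% + 2.75% municipal = 8.25% → £1.53
T-shirt £27.73: clothing → 4.25% + 2% municipal = 6.25% → £1.73
Basic car wash £11.12: labor services → 9.25% + 3% municipal = 12.25% → £1.36
LED flashlight £10.64: all other goods → 5.5% + 2.75% municipal = 8.25% → £0.88
Total tax = £0.23 + £0.85 + £3.76 + £1.51 + £1.53 + £1.73 + £1.36 + £0.88 = £11.85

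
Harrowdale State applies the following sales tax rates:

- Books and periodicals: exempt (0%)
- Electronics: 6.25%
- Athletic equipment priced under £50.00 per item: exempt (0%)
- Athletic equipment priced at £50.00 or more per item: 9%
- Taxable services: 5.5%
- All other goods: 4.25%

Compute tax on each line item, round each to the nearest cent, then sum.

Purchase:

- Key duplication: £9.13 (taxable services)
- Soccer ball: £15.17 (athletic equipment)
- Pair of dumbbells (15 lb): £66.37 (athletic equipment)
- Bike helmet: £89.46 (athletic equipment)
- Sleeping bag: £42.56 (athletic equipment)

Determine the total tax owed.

Key duplication £9.13: taxable services → 5.5% → £0.50
Soccer ball £15.17: athletic equipment, under £50.00 → 0% → £0.00
Pair of dumbbells (15 lb) £66.37: athletic equipment, £50.00 or more → 9% → £5.97
Bike helmet £89.46: athletic equipment, £50.00 or more → 9% → £8.05
Sleeping bag £42.56: athletic equipment, under £50.00 → 0% → £0.00
Total tax = £0.50 + £5.97 + £8.05 = £14.52

£14.52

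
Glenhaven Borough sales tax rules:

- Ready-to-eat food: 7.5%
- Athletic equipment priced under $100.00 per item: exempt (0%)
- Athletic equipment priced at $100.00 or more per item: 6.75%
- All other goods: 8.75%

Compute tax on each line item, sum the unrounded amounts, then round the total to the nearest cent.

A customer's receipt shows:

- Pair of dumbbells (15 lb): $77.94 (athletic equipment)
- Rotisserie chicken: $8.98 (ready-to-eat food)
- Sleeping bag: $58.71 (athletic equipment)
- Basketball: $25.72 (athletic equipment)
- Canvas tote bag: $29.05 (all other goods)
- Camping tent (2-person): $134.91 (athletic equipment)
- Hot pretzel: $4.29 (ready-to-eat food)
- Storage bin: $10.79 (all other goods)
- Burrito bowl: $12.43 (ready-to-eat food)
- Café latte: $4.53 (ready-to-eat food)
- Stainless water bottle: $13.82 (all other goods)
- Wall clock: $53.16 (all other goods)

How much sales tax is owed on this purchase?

Pair of dumbbells (15 lb) $77.94: athletic equipment, under $100.00 → 0% → $0.00
Rotisserie chicken $8.98: ready-to-eat food → 7.5% → $0.6735
Sleeping bag $58.71: athletic equipment, under $100.00 → 0% → $0.00
Basketball $25.72: athletic equipment, under $100.00 → 0% → $0.00
Canvas tote bag $29.05: all other goods → 8.75% → $2.541875
Camping tent (2-person) $134.91: athletic equipment, $100.00 or more → 6.75% → $9.106425
Hot pretzel $4.29: ready-to-eat food → 7.5% → $0.32175
Storage bin $10.79: all other goods → 8.75% → $0.944125
Burrito bowl $12.43: ready-to-eat food → 7.5% → $0.93225
Café latte $4.53: ready-to-eat food → 7.5% → $0.33975
Stainless water bottle $13.82: all other goods → 8.75% → $1.20925
Wall clock $53.16: all other goods → 8.75% → $4.6515
Unrounded tax sum = $20.720425 → $20.72

$20.72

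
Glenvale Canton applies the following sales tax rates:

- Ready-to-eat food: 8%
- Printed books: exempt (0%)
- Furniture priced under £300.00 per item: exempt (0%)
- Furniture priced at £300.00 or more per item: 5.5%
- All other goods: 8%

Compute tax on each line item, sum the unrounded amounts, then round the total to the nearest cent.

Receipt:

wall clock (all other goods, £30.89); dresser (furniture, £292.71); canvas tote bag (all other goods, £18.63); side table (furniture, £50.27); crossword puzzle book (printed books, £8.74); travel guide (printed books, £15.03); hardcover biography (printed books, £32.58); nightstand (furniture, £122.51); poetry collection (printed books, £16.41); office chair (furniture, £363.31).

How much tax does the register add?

£23.94

Wall clock £30.89: all other goods → 8% → £2.4712
Dresser £292.71: furniture, under £300.00 → 0% → £0.00
Canvas tote bag £18.63: all other goods → 8% → £1.4904
Side table £50.27: furniture, under £300.00 → 0% → £0.00
Crossword puzzle book £8.74: printed books → 0% → £0.00
Travel guide £15.03: printed books → 0% → £0.00
Hardcover biography £32.58: printed books → 0% → £0.00
Nightstand £122.51: furniture, under £300.00 → 0% → £0.00
Poetry collection £16.41: printed books → 0% → £0.00
Office chair £363.31: furniture, £300.00 or more → 5.5% → £19.98205
Unrounded tax sum = £23.94365 → £23.94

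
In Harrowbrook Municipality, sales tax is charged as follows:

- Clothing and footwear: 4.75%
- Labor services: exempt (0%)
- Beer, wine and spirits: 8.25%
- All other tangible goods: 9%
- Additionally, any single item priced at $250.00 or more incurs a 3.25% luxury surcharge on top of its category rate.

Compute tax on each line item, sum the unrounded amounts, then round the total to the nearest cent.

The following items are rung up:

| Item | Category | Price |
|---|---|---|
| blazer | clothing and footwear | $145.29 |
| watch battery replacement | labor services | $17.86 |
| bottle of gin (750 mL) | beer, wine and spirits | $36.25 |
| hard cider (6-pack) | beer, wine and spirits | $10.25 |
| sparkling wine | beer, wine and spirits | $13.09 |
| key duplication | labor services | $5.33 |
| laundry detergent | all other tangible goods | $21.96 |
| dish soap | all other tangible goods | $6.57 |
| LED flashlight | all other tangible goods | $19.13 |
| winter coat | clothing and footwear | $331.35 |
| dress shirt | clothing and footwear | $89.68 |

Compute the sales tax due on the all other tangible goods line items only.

$4.29

Laundry detergent $21.96: all other tangible goods → 9% → $1.9764
Dish soap $6.57: all other tangible goods → 9% → $0.5913
LED flashlight $19.13: all other tangible goods → 9% → $1.7217
Tax on all other tangible goods: unrounded sum = $4.2894 → $4.29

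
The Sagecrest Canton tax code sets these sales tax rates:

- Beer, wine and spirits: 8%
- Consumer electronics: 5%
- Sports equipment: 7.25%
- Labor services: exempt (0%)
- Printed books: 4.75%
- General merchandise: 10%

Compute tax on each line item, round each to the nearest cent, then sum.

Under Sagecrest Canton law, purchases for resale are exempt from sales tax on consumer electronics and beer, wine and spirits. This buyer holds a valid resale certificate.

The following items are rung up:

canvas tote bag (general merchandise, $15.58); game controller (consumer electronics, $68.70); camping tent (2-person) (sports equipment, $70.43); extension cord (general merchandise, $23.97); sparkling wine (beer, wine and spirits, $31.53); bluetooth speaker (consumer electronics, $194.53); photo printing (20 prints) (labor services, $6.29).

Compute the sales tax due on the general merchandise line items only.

$3.96

Canvas tote bag $15.58: general merchandise → 10% → $1.56
Extension cord $23.97: general merchandise → 10% → $2.40
Tax on general merchandise = $1.56 + $2.40 = $3.96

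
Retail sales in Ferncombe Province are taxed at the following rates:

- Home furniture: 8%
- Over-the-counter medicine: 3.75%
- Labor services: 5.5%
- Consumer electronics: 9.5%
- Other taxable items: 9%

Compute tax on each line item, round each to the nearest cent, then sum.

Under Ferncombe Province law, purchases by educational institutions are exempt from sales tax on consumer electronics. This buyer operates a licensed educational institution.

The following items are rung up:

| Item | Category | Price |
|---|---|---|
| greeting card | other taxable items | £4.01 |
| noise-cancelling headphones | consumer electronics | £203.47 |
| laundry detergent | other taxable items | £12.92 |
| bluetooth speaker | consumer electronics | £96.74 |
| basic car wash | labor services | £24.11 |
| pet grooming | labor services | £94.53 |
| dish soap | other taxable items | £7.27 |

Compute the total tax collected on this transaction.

Greeting card £4.01: other taxable items → 9% → £0.36
Noise-cancelling headphones £203.47: consumer electronics, buyer-exempt → 0% → £0.00
Laundry detergent £12.92: other taxable items → 9% → £1.16
Bluetooth speaker £96.74: consumer electronics, buyer-exempt → 0% → £0.00
Basic car wash £24.11: labor services → 5.5% → £1.33
Pet grooming £94.53: labor services → 5.5% → £5.20
Dish soap £7.27: other taxable items → 9% → £0.65
Total tax = £0.36 + £1.16 + £1.33 + £5.20 + £0.65 = £8.70

£8.70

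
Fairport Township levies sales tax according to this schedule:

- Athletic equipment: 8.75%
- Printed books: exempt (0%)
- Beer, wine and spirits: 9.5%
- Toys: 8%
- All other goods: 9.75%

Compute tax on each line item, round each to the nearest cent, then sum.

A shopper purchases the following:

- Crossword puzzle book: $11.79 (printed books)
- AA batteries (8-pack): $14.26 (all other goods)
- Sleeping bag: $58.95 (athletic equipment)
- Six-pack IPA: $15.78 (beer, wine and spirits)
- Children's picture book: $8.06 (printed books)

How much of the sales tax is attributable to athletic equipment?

Sleeping bag $58.95: athletic equipment → 8.75% → $5.16
Tax on athletic equipment = $5.16

$5.16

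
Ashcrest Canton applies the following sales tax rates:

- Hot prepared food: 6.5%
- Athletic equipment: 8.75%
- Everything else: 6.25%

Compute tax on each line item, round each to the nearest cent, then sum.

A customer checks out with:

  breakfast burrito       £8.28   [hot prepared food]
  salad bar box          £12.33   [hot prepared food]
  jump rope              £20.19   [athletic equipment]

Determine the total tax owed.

Breakfast burrito £8.28: hot prepared food → 6.5% → £0.54
Salad bar box £12.33: hot prepared food → 6.5% → £0.80
Jump rope £20.19: athletic equipment → 8.75% → £1.77
Total tax = £0.54 + £0.80 + £1.77 = £3.11

£3.11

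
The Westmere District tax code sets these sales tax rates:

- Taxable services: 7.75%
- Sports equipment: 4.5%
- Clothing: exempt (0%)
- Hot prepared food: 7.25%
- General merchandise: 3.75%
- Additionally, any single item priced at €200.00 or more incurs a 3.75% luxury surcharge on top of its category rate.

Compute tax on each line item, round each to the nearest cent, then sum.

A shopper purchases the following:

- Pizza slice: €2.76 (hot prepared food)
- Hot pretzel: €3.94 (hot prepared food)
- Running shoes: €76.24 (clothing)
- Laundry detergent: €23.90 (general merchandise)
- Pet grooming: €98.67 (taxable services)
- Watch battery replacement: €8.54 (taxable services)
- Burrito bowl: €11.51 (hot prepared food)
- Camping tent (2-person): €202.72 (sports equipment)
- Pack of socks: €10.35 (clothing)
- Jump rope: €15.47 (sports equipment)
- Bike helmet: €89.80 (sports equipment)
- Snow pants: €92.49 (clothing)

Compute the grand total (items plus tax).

Pizza slice €2.76: hot prepared food → 7.25% → €0.20
Hot pretzel €3.94: hot prepared food → 7.25% → €0.29
Running shoes €76.24: clothing → 0% → €0.00
Laundry detergent €23.90: general merchandise → 3.75% → €0.90
Pet grooming €98.67: taxable services → 7.75% → €7.65
Watch battery replacement €8.54: taxable services → 7.75% → €0.66
Burrito bowl €11.51: hot prepared food → 7.25% → €0.83
Camping tent (2-person) €202.72: sports equipment → 4.5% + 3.75% surcharge = 8.25% → €16.72
Pack of socks €10.35: clothing → 0% → €0.00
Jump rope €15.47: sports equipment → 4.5% → €0.70
Bike helmet €89.80: sports equipment → 4.5% → €4.04
Snow pants €92.49: clothing → 0% → €0.00
Subtotal = €636.39; tax = €31.99; total due = €668.38

€668.38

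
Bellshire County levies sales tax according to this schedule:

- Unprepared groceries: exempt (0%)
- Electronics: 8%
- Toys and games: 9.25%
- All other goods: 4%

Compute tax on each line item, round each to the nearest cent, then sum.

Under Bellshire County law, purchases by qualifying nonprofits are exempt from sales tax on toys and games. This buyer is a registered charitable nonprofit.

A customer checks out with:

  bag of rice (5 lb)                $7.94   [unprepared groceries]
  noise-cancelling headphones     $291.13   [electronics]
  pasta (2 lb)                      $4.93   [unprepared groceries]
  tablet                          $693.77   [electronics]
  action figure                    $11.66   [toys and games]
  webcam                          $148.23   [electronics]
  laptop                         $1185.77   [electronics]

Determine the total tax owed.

Bag of rice (5 lb) $7.94: unprepared groceries → 0% → $0.00
Noise-cancelling headphones $291.13: electronics → 8% → $23.29
Pasta (2 lb) $4.93: unprepared groceries → 0% → $0.00
Tablet $693.77: electronics → 8% → $55.50
Action figure $11.66: toys and games, buyer-exempt → 0% → $0.00
Webcam $148.23: electronics → 8% → $11.86
Laptop $1185.77: electronics → 8% → $94.86
Total tax = $23.29 + $55.50 + $11.86 + $94.86 = $185.51

$185.51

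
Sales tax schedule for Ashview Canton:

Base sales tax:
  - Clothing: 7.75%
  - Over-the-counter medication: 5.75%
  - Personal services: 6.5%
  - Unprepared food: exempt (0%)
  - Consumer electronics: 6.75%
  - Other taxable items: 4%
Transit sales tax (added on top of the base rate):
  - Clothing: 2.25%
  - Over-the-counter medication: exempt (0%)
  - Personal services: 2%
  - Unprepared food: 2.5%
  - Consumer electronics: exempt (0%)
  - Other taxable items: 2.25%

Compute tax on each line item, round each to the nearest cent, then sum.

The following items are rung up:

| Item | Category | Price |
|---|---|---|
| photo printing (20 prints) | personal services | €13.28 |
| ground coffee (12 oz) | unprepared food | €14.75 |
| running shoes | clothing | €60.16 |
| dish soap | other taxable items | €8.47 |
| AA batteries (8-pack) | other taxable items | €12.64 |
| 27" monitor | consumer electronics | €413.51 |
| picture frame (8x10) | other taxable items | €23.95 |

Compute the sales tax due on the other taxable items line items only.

€2.82

Dish soap €8.47: other taxable items → 4% + 2.25% transit = 6.25% → €0.53
AA batteries (8-pack) €12.64: other taxable items → 4% + 2.25% transit = 6.25% → €0.79
Picture frame (8x10) €23.95: other taxable items → 4% + 2.25% transit = 6.25% → €1.50
Tax on other taxable items = €0.53 + €0.79 + €1.50 = €2.82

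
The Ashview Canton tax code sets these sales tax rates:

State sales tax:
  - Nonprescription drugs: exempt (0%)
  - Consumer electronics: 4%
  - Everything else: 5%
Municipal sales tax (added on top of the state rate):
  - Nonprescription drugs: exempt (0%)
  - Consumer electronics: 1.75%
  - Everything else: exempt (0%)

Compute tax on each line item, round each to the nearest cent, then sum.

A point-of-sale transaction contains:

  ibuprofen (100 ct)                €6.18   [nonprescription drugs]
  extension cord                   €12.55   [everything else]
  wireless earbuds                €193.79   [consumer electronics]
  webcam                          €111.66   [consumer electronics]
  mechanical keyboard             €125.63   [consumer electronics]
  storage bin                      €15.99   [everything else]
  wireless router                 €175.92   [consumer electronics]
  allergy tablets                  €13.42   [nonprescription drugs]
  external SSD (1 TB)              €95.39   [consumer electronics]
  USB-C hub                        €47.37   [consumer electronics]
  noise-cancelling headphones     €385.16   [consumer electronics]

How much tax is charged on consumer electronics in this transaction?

€65.25

Wireless earbuds €193.79: consumer electronics → 4% + 1.75% municipal = 5.75% → €11.14
Webcam €111.66: consumer electronics → 4% + 1.75% municipal = 5.75% → €6.42
Mechanical keyboard €125.63: consumer electronics → 4% + 1.75% municipal = 5.75% → €7.22
Wireless router €175.92: consumer electronics → 4% + 1.75% municipal = 5.75% → €10.12
External SSD (1 TB) €95.39: consumer electronics → 4% + 1.75% municipal = 5.75% → €5.48
USB-C hub €47.37: consumer electronics → 4% + 1.75% municipal = 5.75% → €2.72
Noise-cancelling headphones €385.16: consumer electronics → 4% + 1.75% municipal = 5.75% → €22.15
Tax on consumer electronics = €11.14 + €6.42 + €7.22 + €10.12 + €5.48 + €2.72 + €22.15 = €65.25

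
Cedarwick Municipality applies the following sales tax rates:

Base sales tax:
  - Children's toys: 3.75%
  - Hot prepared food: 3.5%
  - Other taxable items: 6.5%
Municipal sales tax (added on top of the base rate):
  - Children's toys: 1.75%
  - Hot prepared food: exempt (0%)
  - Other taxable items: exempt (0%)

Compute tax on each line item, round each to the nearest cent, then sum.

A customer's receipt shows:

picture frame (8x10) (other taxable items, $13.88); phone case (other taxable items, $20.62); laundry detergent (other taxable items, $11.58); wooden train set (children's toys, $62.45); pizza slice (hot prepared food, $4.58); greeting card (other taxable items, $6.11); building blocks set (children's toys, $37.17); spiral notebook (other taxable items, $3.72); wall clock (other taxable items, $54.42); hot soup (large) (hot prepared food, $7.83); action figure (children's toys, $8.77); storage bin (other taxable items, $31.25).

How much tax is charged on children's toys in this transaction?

Wooden train set $62.45: children's toys → 3.75% + 1.75% municipal = 5.5% → $3.43
Building blocks set $37.17: children's toys → 3.75% + 1.75% municipal = 5.5% → $2.04
Action figure $8.77: children's toys → 3.75% + 1.75% municipal = 5.5% → $0.48
Tax on children's toys = $3.43 + $2.04 + $0.48 = $5.95

$5.95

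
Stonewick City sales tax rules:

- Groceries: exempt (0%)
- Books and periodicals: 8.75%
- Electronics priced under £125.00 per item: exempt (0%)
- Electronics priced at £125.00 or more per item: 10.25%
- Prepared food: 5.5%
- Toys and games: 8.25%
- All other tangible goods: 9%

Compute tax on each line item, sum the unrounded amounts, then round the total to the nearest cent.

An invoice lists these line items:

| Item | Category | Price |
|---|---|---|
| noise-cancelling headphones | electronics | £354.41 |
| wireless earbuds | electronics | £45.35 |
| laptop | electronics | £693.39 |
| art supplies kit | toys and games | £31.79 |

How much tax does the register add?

Noise-cancelling headphones £354.41: electronics, £125.00 or more → 10.25% → £36.327025
Wireless earbuds £45.35: electronics, under £125.00 → 0% → £0.00
Laptop £693.39: electronics, £125.00 or more → 10.25% → £71.072475
Art supplies kit £31.79: toys and games → 8.25% → £2.622675
Unrounded tax sum = £110.022175 → £110.02

£110.02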